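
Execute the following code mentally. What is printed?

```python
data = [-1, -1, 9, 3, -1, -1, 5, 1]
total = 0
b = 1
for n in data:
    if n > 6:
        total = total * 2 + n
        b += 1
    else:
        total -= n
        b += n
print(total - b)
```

-1

n=-1: not >6, total = 0-(-1) = 1; b=0
n=-1: not >6, total = 1-(-1) = 2; b=-1
n=9: >6, total = 2*2+9 = 13; b=0
n=3: not >6, total = 13-3 = 10; b=3
n=-1: not >6, total = 10-(-1) = 11; b=2
n=-1: not >6, total = 11-(-1) = 12; b=1
n=5: not >6, total = 12-5 = 7; b=6
n=1: not >6, total = 7-1 = 6; b=7
total-b = 6-7 = -1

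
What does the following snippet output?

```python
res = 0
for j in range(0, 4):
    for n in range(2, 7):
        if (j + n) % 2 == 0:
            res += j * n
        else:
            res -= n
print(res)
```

j=0,n=2: even sum, res = 0+0 = 0
j=0,n=3: odd sum, res = 0-3 = -3
j=0,n=4: even sum, res = (-3)+0 = -3
j=0,n=5: odd sum, res = (-3)-5 = -8
j=0,n=6: even sum, res = (-8)+0 = -8
j=1,n=2: odd sum, res = (-8)-2 = -10
j=1,n=3: even sum, res = (-10)+3 = -7
j=1,n=4: odd sum, res = (-7)-4 = -11
j=1,n=5: even sum, res = (-11)+5 = -6
j=1,n=6: odd sum, res = (-6)-6 = -12
j=2,n=2: even sum, res = (-12)+4 = -8
j=2,n=3: odd sum, res = (-8)-3 = -11
j=2,n=4: even sum, res = (-11)+8 = -3
j=2,n=5: odd sum, res = (-3)-5 = -8
j=2,n=6: even sum, res = (-8)+12 = 4
j=3,n=2: odd sum, res = 4-2 = 2
j=3,n=3: even sum, res = 2+9 = 11
j=3,n=4: odd sum, res = 11-4 = 7
j=3,n=5: even sum, res = 7+15 = 22
j=3,n=6: odd sum, res = 22-6 = 16

16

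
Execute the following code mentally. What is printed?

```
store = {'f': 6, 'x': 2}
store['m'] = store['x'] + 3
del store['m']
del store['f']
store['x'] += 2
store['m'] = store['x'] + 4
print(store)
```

store['m'] = store['x']+3 = 5 → {'f': 6, 'x': 2, 'm': 5}
del 'm' → {'f': 6, 'x': 2}
del 'f' → {'x': 2}
store['x'] = 2+2 = 4 → {'x': 4}
store['m'] = store['x']+4 = 8 → {'x': 4, 'm': 8}

{'x': 4, 'm': 8}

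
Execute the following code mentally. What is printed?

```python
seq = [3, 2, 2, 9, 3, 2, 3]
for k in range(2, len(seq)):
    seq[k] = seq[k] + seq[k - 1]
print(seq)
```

[3, 2, 4, 13, 16, 18, 21]

k=2: seq[2] = 2+2 = 4 → [3, 2, 4, 9, 3, 2, 3]
k=3: seq[3] = 9+4 = 13 → [3, 2, 4, 13, 3, 2, 3]
k=4: seq[4] = 3+13 = 16 → [3, 2, 4, 13, 16, 2, 3]
k=5: seq[5] = 2+16 = 18 → [3, 2, 4, 13, 16, 18, 3]
k=6: seq[6] = 3+18 = 21 → [3, 2, 4, 13, 16, 18, 21]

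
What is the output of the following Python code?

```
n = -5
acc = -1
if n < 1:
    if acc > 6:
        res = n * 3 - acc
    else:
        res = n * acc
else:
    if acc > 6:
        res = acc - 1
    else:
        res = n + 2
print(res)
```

5

n=-5, acc=-1
n < 1 is True; acc > 6 is False
→ res = n * acc = 5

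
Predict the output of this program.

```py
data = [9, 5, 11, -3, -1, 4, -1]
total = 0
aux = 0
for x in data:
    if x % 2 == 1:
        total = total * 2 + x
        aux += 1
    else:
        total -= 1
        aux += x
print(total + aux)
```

x=9: odd, total = 0*2+9 = 9; aux=1
x=5: odd, total = 9*2+5 = 23; aux=2
x=11: odd, total = 23*2+11 = 57; aux=3
x=-3: odd, total = 57*2+(-3) = 111; aux=4
x=-1: odd, total = 111*2+(-1) = 221; aux=5
x=4: not odd, total = 221-1 = 220; aux=9
x=-1: odd, total = 220*2+(-1) = 439; aux=10
total+aux = 439+10 = 449

449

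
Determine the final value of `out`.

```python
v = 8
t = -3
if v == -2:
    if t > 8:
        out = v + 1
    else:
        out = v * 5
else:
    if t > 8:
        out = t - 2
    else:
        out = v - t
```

v=8, t=-3
v == -2 is False; t > 8 is False
→ out = v - t = 11

11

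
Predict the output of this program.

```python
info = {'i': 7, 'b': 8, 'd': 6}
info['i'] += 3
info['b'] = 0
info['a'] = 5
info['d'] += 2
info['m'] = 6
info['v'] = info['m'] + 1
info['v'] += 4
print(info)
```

info['i'] = 7+3 = 10 → {'i': 10, 'b': 8, 'd': 6}
info['b'] = 0 → {'i': 10, 'b': 0, 'd': 6}
info['a'] = 5 → {'i': 10, 'b': 0, 'd': 6, 'a': 5}
info['d'] = 6+2 = 8 → {'i': 10, 'b': 0, 'd': 8, 'a': 5}
info['m'] = 6 → {'i': 10, 'b': 0, 'd': 8, 'a': 5, 'm': 6}
info['v'] = info['m']+1 = 7 → {'i': 10, 'b': 0, 'd': 8, 'a': 5, 'm': 6, 'v': 7}
info['v'] = 7+4 = 11 → {'i': 10, 'b': 0, 'd': 8, 'a': 5, 'm': 6, 'v': 11}

{'i': 10, 'b': 0, 'd': 8, 'a': 5, 'm': 6, 'v': 11}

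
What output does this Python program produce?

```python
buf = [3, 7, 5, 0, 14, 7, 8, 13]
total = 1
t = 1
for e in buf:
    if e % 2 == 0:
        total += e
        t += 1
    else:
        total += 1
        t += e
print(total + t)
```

67

e=3: not even, total = 1+1 = 2; t=4
e=7: not even, total = 2+1 = 3; t=11
e=5: not even, total = 3+1 = 4; t=16
e=0: even, total = 4+0 = 4; t=17
e=14: even, total = 4+14 = 18; t=18
e=7: not even, total = 18+1 = 19; t=25
e=8: even, total = 19+8 = 27; t=26
e=13: not even, total = 27+1 = 28; t=39
total+t = 28+39 = 67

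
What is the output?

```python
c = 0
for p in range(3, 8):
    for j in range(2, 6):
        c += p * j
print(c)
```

p=3,j=2: c = 0+6 = 6
p=3,j=3: c = 6+9 = 15
p=3,j=4: c = 15+12 = 27
p=3,j=5: c = 27+15 = 42
p=4,j=2: c = 42+8 = 50
p=4,j=3: c = 50+12 = 62
p=4,j=4: c = 62+16 = 78
p=4,j=5: c = 78+20 = 98
p=5,j=2: c = 98+10 = 108
p=5,j=3: c = 108+15 = 123
p=5,j=4: c = 123+20 = 143
p=5,j=5: c = 143+25 = 168
p=6,j=2: c = 168+12 = 180
p=6,j=3: c = 180+18 = 198
p=6,j=4: c = 198+24 = 222
p=6,j=5: c = 222+30 = 252
p=7,j=2: c = 252+14 = 266
p=7,j=3: c = 266+21 = 287
p=7,j=4: c = 287+28 = 315
p=7,j=5: c = 315+35 = 350

350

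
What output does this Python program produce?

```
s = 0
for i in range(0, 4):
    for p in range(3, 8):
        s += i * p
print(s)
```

i=0,p=3: s = 0+0 = 0
i=0,p=4: s = 0+0 = 0
i=0,p=5: s = 0+0 = 0
i=0,p=6: s = 0+0 = 0
i=0,p=7: s = 0+0 = 0
i=1,p=3: s = 0+3 = 3
i=1,p=4: s = 3+4 = 7
i=1,p=5: s = 7+5 = 12
i=1,p=6: s = 12+6 = 18
i=1,p=7: s = 18+7 = 25
i=2,p=3: s = 25+6 = 31
i=2,p=4: s = 31+8 = 39
i=2,p=5: s = 39+10 = 49
i=2,p=6: s = 49+12 = 61
i=2,p=7: s = 61+14 = 75
i=3,p=3: s = 75+9 = 84
i=3,p=4: s = 84+12 = 96
i=3,p=5: s = 96+15 = 111
i=3,p=6: s = 111+18 = 129
i=3,p=7: s = 129+21 = 150

150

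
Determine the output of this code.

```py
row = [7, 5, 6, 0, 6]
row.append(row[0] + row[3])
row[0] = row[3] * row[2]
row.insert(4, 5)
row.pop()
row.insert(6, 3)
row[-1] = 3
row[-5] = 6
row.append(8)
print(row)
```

append row[0]+row[3] = 7+0 = 7 → [7, 5, 6, 0, 6, 7]
row[0] = row[3]*row[2] = 0*6 = 0 → [0, 5, 6, 0, 6, 7]
insert 5 at 4 → [0, 5, 6, 0, 5, 6, 7]
pop() removes 7 → [0, 5, 6, 0, 5, 6]
insert 3 at 6 → [0, 5, 6, 0, 5, 6, 3]
row[-1] = 3 → [0, 5, 6, 0, 5, 6, 3]
row[-5] = 6 → [0, 5, 6, 0, 5, 6, 3]
append 8 → [0, 5, 6, 0, 5, 6, 3, 8]

[0, 5, 6, 0, 5, 6, 3, 8]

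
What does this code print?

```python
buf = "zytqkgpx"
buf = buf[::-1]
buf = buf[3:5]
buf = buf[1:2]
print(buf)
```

reverse → 'xpgkqtyz'
slice [3:5] → 'kq'
slice [1:2] → 'q'

q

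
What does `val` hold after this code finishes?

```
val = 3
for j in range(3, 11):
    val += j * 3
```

159

j=3: val = 3+3*3 = 12
j=4: val = 12+4*3 = 24
j=5: val = 24+5*3 = 39
j=6: val = 39+6*3 = 57
j=7: val = 57+7*3 = 78
j=8: val = 78+8*3 = 102
j=9: val = 102+9*3 = 129
j=10: val = 129+10*3 = 159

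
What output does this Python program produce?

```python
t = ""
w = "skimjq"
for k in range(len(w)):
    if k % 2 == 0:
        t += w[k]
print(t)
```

k=0: add 's' → 's'
k=1: skip
k=2: add 'i' → 'si'
k=3: skip
k=4: add 'j' → 'sij'
k=5: skip

sij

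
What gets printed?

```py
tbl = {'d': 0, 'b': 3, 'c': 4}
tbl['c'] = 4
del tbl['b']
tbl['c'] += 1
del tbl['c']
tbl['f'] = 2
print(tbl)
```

{'d': 0, 'f': 2}

tbl['c'] = 4 → {'d': 0, 'b': 3, 'c': 4}
del 'b' → {'d': 0, 'c': 4}
tbl['c'] = 4+1 = 5 → {'d': 0, 'c': 5}
del 'c' → {'d': 0}
tbl['f'] = 2 → {'d': 0, 'f': 2}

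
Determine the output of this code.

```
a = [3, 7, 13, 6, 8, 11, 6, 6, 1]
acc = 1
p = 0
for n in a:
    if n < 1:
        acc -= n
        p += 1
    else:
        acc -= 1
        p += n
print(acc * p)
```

n=3: not <1, acc = 1-1 = 0; p=3
n=7: not <1, acc = 0-1 = -1; p=10
n=13: not <1, acc = (-1)-1 = -2; p=23
n=6: not <1, acc = (-2)-1 = -3; p=29
n=8: not <1, acc = (-3)-1 = -4; p=37
n=11: not <1, acc = (-4)-1 = -5; p=48
n=6: not <1, acc = (-5)-1 = -6; p=54
n=6: not <1, acc = (-6)-1 = -7; p=60
n=1: not <1, acc = (-7)-1 = -8; p=61
acc*p = (-8)*61 = -488

-488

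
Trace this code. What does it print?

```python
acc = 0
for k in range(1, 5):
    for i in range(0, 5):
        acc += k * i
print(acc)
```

100

k=1,i=0: acc = 0+0 = 0
k=1,i=1: acc = 0+1 = 1
k=1,i=2: acc = 1+2 = 3
k=1,i=3: acc = 3+3 = 6
k=1,i=4: acc = 6+4 = 10
k=2,i=0: acc = 10+0 = 10
k=2,i=1: acc = 10+2 = 12
k=2,i=2: acc = 12+4 = 16
k=2,i=3: acc = 16+6 = 22
k=2,i=4: acc = 22+8 = 30
k=3,i=0: acc = 30+0 = 30
k=3,i=1: acc = 30+3 = 33
k=3,i=2: acc = 33+6 = 39
k=3,i=3: acc = 39+9 = 48
k=3,i=4: acc = 48+12 = 60
k=4,i=0: acc = 60+0 = 60
k=4,i=1: acc = 60+4 = 64
k=4,i=2: acc = 64+8 = 72
k=4,i=3: acc = 72+12 = 84
k=4,i=4: acc = 84+16 = 100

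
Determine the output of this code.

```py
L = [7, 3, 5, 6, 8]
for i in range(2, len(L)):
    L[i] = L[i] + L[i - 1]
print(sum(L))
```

54

i=2: L[2] = 5+3 = 8 → [7, 3, 8, 6, 8]
i=3: L[3] = 6+8 = 14 → [7, 3, 8, 14, 8]
i=4: L[4] = 8+14 = 22 → [7, 3, 8, 14, 22]
sum = 54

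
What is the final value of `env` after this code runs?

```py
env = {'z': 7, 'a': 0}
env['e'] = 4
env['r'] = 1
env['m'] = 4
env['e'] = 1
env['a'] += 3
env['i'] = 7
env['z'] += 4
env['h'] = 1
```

{'z': 11, 'a': 3, 'e': 1, 'r': 1, 'm': 4, 'i': 7, 'h': 1}

env['e'] = 4 → {'z': 7, 'a': 0, 'e': 4}
env['r'] = 1 → {'z': 7, 'a': 0, 'e': 4, 'r': 1}
env['m'] = 4 → {'z': 7, 'a': 0, 'e': 4, 'r': 1, 'm': 4}
env['e'] = 1 → {'z': 7, 'a': 0, 'e': 1, 'r': 1, 'm': 4}
env['a'] = 0+3 = 3 → {'z': 7, 'a': 3, 'e': 1, 'r': 1, 'm': 4}
env['i'] = 7 → {'z': 7, 'a': 3, 'e': 1, 'r': 1, 'm': 4, 'i': 7}
env['z'] = 7+4 = 11 → {'z': 11, 'a': 3, 'e': 1, 'r': 1, 'm': 4, 'i': 7}
env['h'] = 1 → {'z': 11, 'a': 3, 'e': 1, 'r': 1, 'm': 4, 'i': 7, 'h': 1}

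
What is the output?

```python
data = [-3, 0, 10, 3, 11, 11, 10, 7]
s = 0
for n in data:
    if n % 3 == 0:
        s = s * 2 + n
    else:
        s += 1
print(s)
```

n=-3: %3==0, s = 0*2+(-3) = -3
n=0: %3==0, s = (-3)*2+0 = -6
n=10: not %3==0, s = (-6)+1 = -5
n=3: %3==0, s = (-5)*2+3 = -7
n=11: not %3==0, s = (-7)+1 = -6
n=11: not %3==0, s = (-6)+1 = -5
n=10: not %3==0, s = (-5)+1 = -4
n=7: not %3==0, s = (-4)+1 = -3

-3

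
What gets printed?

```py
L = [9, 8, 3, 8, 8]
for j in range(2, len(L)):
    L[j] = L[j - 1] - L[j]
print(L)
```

[9, 8, 5, -3, -11]

j=2: L[2] = 8-3 = 5 → [9, 8, 5, 8, 8]
j=3: L[3] = 5-8 = -3 → [9, 8, 5, -3, 8]
j=4: L[4] = (-3)-8 = -11 → [9, 8, 5, -3, -11]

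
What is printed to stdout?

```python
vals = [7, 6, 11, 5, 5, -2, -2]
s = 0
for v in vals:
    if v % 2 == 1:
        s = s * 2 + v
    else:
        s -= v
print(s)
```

71

v=7: odd, s = 0*2+7 = 7
v=6: not odd, s = 7-6 = 1
v=11: odd, s = 1*2+11 = 13
v=5: odd, s = 13*2+5 = 31
v=5: odd, s = 31*2+5 = 67
v=-2: not odd, s = 67-(-2) = 69
v=-2: not odd, s = 69-(-2) = 71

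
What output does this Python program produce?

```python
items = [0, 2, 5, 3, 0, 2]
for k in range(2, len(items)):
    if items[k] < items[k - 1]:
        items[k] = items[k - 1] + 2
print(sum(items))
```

k=2: 5>=2, unchanged → [0, 2, 5, 3, 0, 2]
k=3: 3<5, items[3] = 5+2 = 7 → [0, 2, 5, 7, 0, 2]
k=4: 0<7, items[4] = 7+2 = 9 → [0, 2, 5, 7, 9, 2]
k=5: 2<9, items[5] = 9+2 = 11 → [0, 2, 5, 7, 9, 11]
sum = 34

34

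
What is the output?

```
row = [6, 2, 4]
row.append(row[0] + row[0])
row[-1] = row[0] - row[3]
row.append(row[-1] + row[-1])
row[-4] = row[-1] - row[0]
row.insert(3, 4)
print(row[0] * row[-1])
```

append row[0]+row[0] = 6+6 = 12 → [6, 2, 4, 12]
row[-1] = row[0]-row[3] = 6-12 = -6 → [6, 2, 4, -6]
append row[-1]+row[-1] = (-6)+(-6) = -12 → [6, 2, 4, -6, -12]
row[-4] = row[-1]-row[0] = (-12)-6 = -18 → [6, -18, 4, -6, -12]
insert 4 at 3 → [6, -18, 4, 4, -6, -12]
row[0]*row[-1] = 6*(-12) = -72

-72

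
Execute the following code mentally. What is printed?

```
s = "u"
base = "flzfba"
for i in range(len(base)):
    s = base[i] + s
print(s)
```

abfzlfu

i=0: prepend 'f' → 'fu'
i=1: prepend 'l' → 'lfu'
i=2: prepend 'z' → 'zlfu'
i=3: prepend 'f' → 'fzlfu'
i=4: prepend 'b' → 'bfzlfu'
i=5: prepend 'a' → 'abfzlfu'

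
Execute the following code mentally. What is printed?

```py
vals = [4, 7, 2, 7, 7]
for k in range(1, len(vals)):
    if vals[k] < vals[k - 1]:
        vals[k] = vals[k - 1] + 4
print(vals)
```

[4, 7, 11, 15, 19]

k=1: 7>=4, unchanged → [4, 7, 2, 7, 7]
k=2: 2<7, vals[2] = 7+4 = 11 → [4, 7, 11, 7, 7]
k=3: 7<11, vals[3] = 11+4 = 15 → [4, 7, 11, 15, 7]
k=4: 7<15, vals[4] = 15+4 = 19 → [4, 7, 11, 15, 19]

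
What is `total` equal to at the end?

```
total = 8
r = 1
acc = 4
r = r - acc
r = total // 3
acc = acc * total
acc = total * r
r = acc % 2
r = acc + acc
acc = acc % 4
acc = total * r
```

r = 1-4 = -3
r = 8//3 = 2
acc = 4*8 = 32
acc = 8*2 = 16
r = 16%2 = 0
r = 16+16 = 32
acc = 16%4 = 0
acc = 8*32 = 256

8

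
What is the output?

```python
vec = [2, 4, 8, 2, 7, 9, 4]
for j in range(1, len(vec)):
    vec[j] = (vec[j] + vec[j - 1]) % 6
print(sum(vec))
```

15

j=1: vec[1] = (4+2)%6 = 0 → [2, 0, 8, 2, 7, 9, 4]
j=2: vec[2] = (8+0)%6 = 2 → [2, 0, 2, 2, 7, 9, 4]
j=3: vec[3] = (2+2)%6 = 4 → [2, 0, 2, 4, 7, 9, 4]
j=4: vec[4] = (7+4)%6 = 5 → [2, 0, 2, 4, 5, 9, 4]
j=5: vec[5] = (9+5)%6 = 2 → [2, 0, 2, 4, 5, 2, 4]
j=6: vec[6] = (4+2)%6 = 0 → [2, 0, 2, 4, 5, 2, 0]
sum = 15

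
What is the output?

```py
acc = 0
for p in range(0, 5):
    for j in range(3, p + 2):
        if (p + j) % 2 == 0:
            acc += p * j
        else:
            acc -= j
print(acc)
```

p=2,j=3: odd sum, acc = 0-3 = -3
p=3,j=3: even sum, acc = (-3)+9 = 6
p=3,j=4: odd sum, acc = 6-4 = 2
p=4,j=3: odd sum, acc = 2-3 = -1
p=4,j=4: even sum, acc = (-1)+16 = 15
p=4,j=5: odd sum, acc = 15-5 = 10

10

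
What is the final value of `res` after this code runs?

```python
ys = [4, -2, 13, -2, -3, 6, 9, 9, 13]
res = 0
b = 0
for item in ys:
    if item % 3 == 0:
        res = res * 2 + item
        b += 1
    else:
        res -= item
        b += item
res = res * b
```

item=4: not %3==0, res = 0-4 = -4; b=4
item=-2: not %3==0, res = (-4)-(-2) = -2; b=2
item=13: not %3==0, res = (-2)-13 = -15; b=15
item=-2: not %3==0, res = (-15)-(-2) = -13; b=13
item=-3: %3==0, res = (-13)*2+(-3) = -29; b=14
item=6: %3==0, res = (-29)*2+6 = -52; b=15
item=9: %3==0, res = (-52)*2+9 = -95; b=16
item=9: %3==0, res = (-95)*2+9 = -181; b=17
item=13: not %3==0, res = (-181)-13 = -194; b=30
res*b = (-194)*30 = -5820

-5820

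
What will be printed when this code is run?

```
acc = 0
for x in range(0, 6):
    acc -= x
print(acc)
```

x=0: acc = 0-0 = 0
x=1: acc = 0-1 = -1
x=2: acc = (-1)-2 = -3
x=3: acc = (-3)-3 = -6
x=4: acc = (-6)-4 = -10
x=5: acc = (-10)-5 = -15

-15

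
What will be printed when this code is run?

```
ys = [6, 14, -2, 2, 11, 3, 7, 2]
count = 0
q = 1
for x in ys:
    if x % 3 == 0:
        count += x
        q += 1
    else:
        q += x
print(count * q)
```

x=6: %3==0, count = 0+6 = 6; q=2
x=14: not %3==0; q=16
x=-2: not %3==0; q=14
x=2: not %3==0; q=16
x=11: not %3==0; q=27
x=3: %3==0, count = 6+3 = 9; q=28
x=7: not %3==0; q=35
x=2: not %3==0; q=37
count*q = 9*37 = 333

333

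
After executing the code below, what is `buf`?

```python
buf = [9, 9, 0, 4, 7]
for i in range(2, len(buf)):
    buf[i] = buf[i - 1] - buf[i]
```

i=2: buf[2] = 9-0 = 9 → [9, 9, 9, 4, 7]
i=3: buf[3] = 9-4 = 5 → [9, 9, 9, 5, 7]
i=4: buf[4] = 5-7 = -2 → [9, 9, 9, 5, -2]

[9, 9, 9, 5, -2]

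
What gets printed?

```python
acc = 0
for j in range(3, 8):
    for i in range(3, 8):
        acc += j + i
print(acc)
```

250

j=3,i=3: acc = 0+6 = 6
j=3,i=4: acc = 6+7 = 13
j=3,i=5: acc = 13+8 = 21
j=3,i=6: acc = 21+9 = 30
j=3,i=7: acc = 30+10 = 40
j=4,i=3: acc = 40+7 = 47
j=4,i=4: acc = 47+8 = 55
j=4,i=5: acc = 55+9 = 64
j=4,i=6: acc = 64+10 = 74
j=4,i=7: acc = 74+11 = 85
j=5,i=3: acc = 85+8 = 93
j=5,i=4: acc = 93+9 = 102
j=5,i=5: acc = 102+10 = 112
j=5,i=6: acc = 112+11 = 123
j=5,i=7: acc = 123+12 = 135
j=6,i=3: acc = 135+9 = 144
j=6,i=4: acc = 144+10 = 154
j=6,i=5: acc = 154+11 = 165
j=6,i=6: acc = 165+12 = 177
j=6,i=7: acc = 177+13 = 190
j=7,i=3: acc = 190+10 = 200
j=7,i=4: acc = 200+11 = 211
j=7,i=5: acc = 211+12 = 223
j=7,i=6: acc = 223+13 = 236
j=7,i=7: acc = 236+14 = 250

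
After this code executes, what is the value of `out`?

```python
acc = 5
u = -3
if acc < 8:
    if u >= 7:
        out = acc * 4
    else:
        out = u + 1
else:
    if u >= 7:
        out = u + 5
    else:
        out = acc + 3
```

-2

acc=5, u=-3
acc < 8 is True; u >= 7 is False
→ out = u + 1 = -2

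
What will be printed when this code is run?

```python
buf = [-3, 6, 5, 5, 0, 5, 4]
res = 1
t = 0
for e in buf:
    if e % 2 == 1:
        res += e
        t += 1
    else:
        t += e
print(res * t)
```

182

e=-3: odd, res = 1+(-3) = -2; t=1
e=6: not odd; t=7
e=5: odd, res = (-2)+5 = 3; t=8
e=5: odd, res = 3+5 = 8; t=9
e=0: not odd; t=9
e=5: odd, res = 8+5 = 13; t=10
e=4: not odd; t=14
res*t = 13*14 = 182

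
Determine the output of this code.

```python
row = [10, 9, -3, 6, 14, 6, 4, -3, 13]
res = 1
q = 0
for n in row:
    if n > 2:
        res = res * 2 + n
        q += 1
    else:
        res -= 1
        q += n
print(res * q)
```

1275

n=10: >2, res = 1*2+10 = 12; q=1
n=9: >2, res = 12*2+9 = 33; q=2
n=-3: not >2, res = 33-1 = 32; q=-1
n=6: >2, res = 32*2+6 = 70; q=0
n=14: >2, res = 70*2+14 = 154; q=1
n=6: >2, res = 154*2+6 = 314; q=2
n=4: >2, res = 314*2+4 = 632; q=3
n=-3: not >2, res = 632-1 = 631; q=0
n=13: >2, res = 631*2+13 = 1275; q=1
res*q = 1275*1 = 1275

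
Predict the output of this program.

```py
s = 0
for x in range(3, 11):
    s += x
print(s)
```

52

x=3: s = 0+3 = 3
x=4: s = 3+4 = 7
x=5: s = 7+5 = 12
x=6: s = 12+6 = 18
x=7: s = 18+7 = 25
x=8: s = 25+8 = 33
x=9: s = 33+9 = 42
x=10: s = 42+10 = 52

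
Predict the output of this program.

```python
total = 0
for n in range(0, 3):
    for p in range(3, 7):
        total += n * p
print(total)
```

n=0,p=3: total = 0+0 = 0
n=0,p=4: total = 0+0 = 0
n=0,p=5: total = 0+0 = 0
n=0,p=6: total = 0+0 = 0
n=1,p=3: total = 0+3 = 3
n=1,p=4: total = 3+4 = 7
n=1,p=5: total = 7+5 = 12
n=1,p=6: total = 12+6 = 18
n=2,p=3: total = 18+6 = 24
n=2,p=4: total = 24+8 = 32
n=2,p=5: total = 32+10 = 42
n=2,p=6: total = 42+12 = 54

54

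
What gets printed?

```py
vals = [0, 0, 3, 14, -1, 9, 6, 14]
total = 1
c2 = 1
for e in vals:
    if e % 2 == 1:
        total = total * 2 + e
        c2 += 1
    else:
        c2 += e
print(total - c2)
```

e=0: not odd; c2=1
e=0: not odd; c2=1
e=3: odd, total = 1*2+3 = 5; c2=2
e=14: not odd; c2=16
e=-1: odd, total = 5*2+(-1) = 9; c2=17
e=9: odd, total = 9*2+9 = 27; c2=18
e=6: not odd; c2=24
e=14: not odd; c2=38
total-c2 = 27-38 = -11

-11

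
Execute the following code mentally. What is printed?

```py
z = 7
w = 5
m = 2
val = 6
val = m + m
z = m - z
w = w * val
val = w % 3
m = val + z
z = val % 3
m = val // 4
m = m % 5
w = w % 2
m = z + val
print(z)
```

2

val = 2+2 = 4
z = 2-7 = -5
w = 5*4 = 20
val = 20%3 = 2
m = 2+(-5) = -3
z = 2%3 = 2
m = 2//4 = 0
m = 0%5 = 0
w = 20%2 = 0
m = 2+2 = 4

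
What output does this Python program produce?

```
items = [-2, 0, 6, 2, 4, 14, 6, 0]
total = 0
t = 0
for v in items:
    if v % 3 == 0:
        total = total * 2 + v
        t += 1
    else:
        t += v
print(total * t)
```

792

v=-2: not %3==0; t=-2
v=0: %3==0, total = 0*2+0 = 0; t=-1
v=6: %3==0, total = 0*2+6 = 6; t=0
v=2: not %3==0; t=2
v=4: not %3==0; t=6
v=14: not %3==0; t=20
v=6: %3==0, total = 6*2+6 = 18; t=21
v=0: %3==0, total = 18*2+0 = 36; t=22
total*t = 36*22 = 792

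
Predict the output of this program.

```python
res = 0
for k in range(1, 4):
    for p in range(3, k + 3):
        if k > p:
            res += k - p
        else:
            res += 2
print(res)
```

12

k=1,p=3: not 1>3, res = 0+2 = 2
k=2,p=3: not 2>3, res = 2+2 = 4
k=2,p=4: not 2>4, res = 4+2 = 6
k=3,p=3: not 3>3, res = 6+2 = 8
k=3,p=4: not 3>4, res = 8+2 = 10
k=3,p=5: not 3>5, res = 10+2 = 12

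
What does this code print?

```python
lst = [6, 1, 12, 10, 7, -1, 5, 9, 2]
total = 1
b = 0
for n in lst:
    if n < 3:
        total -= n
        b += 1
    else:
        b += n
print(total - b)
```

n=6: not <3; b=6
n=1: <3, total = 1-1 = 0; b=7
n=12: not <3; b=19
n=10: not <3; b=29
n=7: not <3; b=36
n=-1: <3, total = 0-(-1) = 1; b=37
n=5: not <3; b=42
n=9: not <3; b=51
n=2: <3, total = 1-2 = -1; b=52
total-b = (-1)-52 = -53

-53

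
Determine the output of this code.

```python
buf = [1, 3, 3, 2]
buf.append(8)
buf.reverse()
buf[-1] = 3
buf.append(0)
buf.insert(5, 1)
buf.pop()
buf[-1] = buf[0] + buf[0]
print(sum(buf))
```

append 8 → [1, 3, 3, 2, 8]
reverse → [8, 2, 3, 3, 1]
buf[-1] = 3 → [8, 2, 3, 3, 3]
append 0 → [8, 2, 3, 3, 3, 0]
insert 1 at 5 → [8, 2, 3, 3, 3, 1, 0]
pop() removes 0 → [8, 2, 3, 3, 3, 1]
buf[-1] = buf[0]+buf[0] = 8+8 = 16 → [8, 2, 3, 3, 3, 16]
sum = 35

35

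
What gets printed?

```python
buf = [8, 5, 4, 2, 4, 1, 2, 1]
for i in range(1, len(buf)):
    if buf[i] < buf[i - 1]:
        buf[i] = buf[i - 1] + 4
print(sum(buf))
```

i=1: 5<8, buf[1] = 8+4 = 12 → [8, 12, 4, 2, 4, 1, 2, 1]
i=2: 4<12, buf[2] = 12+4 = 16 → [8, 12, 16, 2, 4, 1, 2, 1]
i=3: 2<16, buf[3] = 16+4 = 20 → [8, 12, 16, 20, 4, 1, 2, 1]
i=4: 4<20, buf[4] = 20+4 = 24 → [8, 12, 16, 20, 24, 1, 2, 1]
i=5: 1<24, buf[5] = 24+4 = 28 → [8, 12, 16, 20, 24, 28, 2, 1]
i=6: 2<28, buf[6] = 28+4 = 32 → [8, 12, 16, 20, 24, 28, 32, 1]
i=7: 1<32, buf[7] = 32+4 = 36 → [8, 12, 16, 20, 24, 28, 32, 36]
sum = 176

176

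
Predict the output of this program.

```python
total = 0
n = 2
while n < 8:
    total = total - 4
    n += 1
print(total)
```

n=2: total = 0-4 = -4
n=3: total = (-4)-4 = -8
n=4: total = (-8)-4 = -12
n=5: total = (-12)-4 = -16
n=6: total = (-16)-4 = -20
n=7: total = (-20)-4 = -24

-24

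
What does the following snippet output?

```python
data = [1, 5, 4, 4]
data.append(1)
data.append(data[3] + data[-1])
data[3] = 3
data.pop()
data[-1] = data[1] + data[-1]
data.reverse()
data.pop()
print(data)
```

append 1 → [1, 5, 4, 4, 1]
append data[3]+data[-1] = 4+1 = 5 → [1, 5, 4, 4, 1, 5]
data[3] = 3 → [1, 5, 4, 3, 1, 5]
pop() removes 5 → [1, 5, 4, 3, 1]
data[-1] = data[1]+data[-1] = 5+1 = 6 → [1, 5, 4, 3, 6]
reverse → [6, 3, 4, 5, 1]
pop() removes 1 → [6, 3, 4, 5]

[6, 3, 4, 5]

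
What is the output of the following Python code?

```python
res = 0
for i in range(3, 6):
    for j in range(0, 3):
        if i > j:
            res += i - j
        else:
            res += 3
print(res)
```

27

i=3,j=0: 3>0, res = 0+3 = 3
i=3,j=1: 3>1, res = 3+2 = 5
i=3,j=2: 3>2, res = 5+1 = 6
i=4,j=0: 4>0, res = 6+4 = 10
i=4,j=1: 4>1, res = 10+3 = 13
i=4,j=2: 4>2, res = 13+2 = 15
i=5,j=0: 5>0, res = 15+5 = 20
i=5,j=1: 5>1, res = 20+4 = 24
i=5,j=2: 5>2, res = 24+3 = 27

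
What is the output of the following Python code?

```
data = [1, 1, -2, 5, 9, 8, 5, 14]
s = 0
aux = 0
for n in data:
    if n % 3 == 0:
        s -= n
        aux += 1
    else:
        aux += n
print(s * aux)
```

n=1: not %3==0; aux=1
n=1: not %3==0; aux=2
n=-2: not %3==0; aux=0
n=5: not %3==0; aux=5
n=9: %3==0, s = 0-9 = -9; aux=6
n=8: not %3==0; aux=14
n=5: not %3==0; aux=19
n=14: not %3==0; aux=33
s*aux = (-9)*33 = -297

-297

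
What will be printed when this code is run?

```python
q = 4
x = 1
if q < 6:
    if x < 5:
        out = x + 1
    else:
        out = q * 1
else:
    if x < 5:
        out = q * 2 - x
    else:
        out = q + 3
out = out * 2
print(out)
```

q=4, x=1
q < 6 is True; x < 5 is True
→ out = x + 1 = 2
out = 2*2 = 4

4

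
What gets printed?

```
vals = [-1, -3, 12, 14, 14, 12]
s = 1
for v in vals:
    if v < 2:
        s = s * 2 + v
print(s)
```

-1

v=-1: <2, s = 1*2+(-1) = 1
v=-3: <2, s = 1*2+(-3) = -1
v=12: not <2
v=14: not <2
v=14: not <2
v=12: not <2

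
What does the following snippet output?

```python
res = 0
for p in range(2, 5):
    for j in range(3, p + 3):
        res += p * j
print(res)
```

122

p=2,j=3: res = 0+6 = 6
p=2,j=4: res = 6+8 = 14
p=3,j=3: res = 14+9 = 23
p=3,j=4: res = 23+12 = 35
p=3,j=5: res = 35+15 = 50
p=4,j=3: res = 50+12 = 62
p=4,j=4: res = 62+16 = 78
p=4,j=5: res = 78+20 = 98
p=4,j=6: res = 98+24 = 122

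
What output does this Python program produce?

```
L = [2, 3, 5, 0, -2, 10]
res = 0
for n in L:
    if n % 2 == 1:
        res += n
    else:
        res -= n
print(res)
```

-2

n=2: not odd, res = 0-2 = -2
n=3: odd, res = (-2)+3 = 1
n=5: odd, res = 1+5 = 6
n=0: not odd, res = 6-0 = 6
n=-2: not odd, res = 6-(-2) = 8
n=10: not odd, res = 8-10 = -2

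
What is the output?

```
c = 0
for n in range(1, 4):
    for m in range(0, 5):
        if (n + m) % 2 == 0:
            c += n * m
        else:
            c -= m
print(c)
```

n=1,m=0: odd sum, c = 0-0 = 0
n=1,m=1: even sum, c = 0+1 = 1
n=1,m=2: odd sum, c = 1-2 = -1
n=1,m=3: even sum, c = (-1)+3 = 2
n=1,m=4: odd sum, c = 2-4 = -2
n=2,m=0: even sum, c = (-2)+0 = -2
n=2,m=1: odd sum, c = (-2)-1 = -3
n=2,m=2: even sum, c = (-3)+4 = 1
n=2,m=3: odd sum, c = 1-3 = -2
n=2,m=4: even sum, c = (-2)+8 = 6
n=3,m=0: odd sum, c = 6-0 = 6
n=3,m=1: even sum, c = 6+3 = 9
n=3,m=2: odd sum, c = 9-2 = 7
n=3,m=3: even sum, c = 7+9 = 16
n=3,m=4: odd sum, c = 16-4 = 12

12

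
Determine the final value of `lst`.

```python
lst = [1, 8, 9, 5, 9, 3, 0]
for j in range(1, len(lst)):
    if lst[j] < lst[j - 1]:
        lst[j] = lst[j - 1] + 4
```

j=1: 8>=1, unchanged → [1, 8, 9, 5, 9, 3, 0]
j=2: 9>=8, unchanged → [1, 8, 9, 5, 9, 3, 0]
j=3: 5<9, lst[3] = 9+4 = 13 → [1, 8, 9, 13, 9, 3, 0]
j=4: 9<13, lst[4] = 13+4 = 17 → [1, 8, 9, 13, 17, 3, 0]
j=5: 3<17, lst[5] = 17+4 = 21 → [1, 8, 9, 13, 17, 21, 0]
j=6: 0<21, lst[6] = 21+4 = 25 → [1, 8, 9, 13, 17, 21, 25]

[1, 8, 9, 13, 17, 21, 25]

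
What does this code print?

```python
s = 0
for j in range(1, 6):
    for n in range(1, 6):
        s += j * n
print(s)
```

225

j=1,n=1: s = 0+1 = 1
j=1,n=2: s = 1+2 = 3
j=1,n=3: s = 3+3 = 6
j=1,n=4: s = 6+4 = 10
j=1,n=5: s = 10+5 = 15
j=2,n=1: s = 15+2 = 17
j=2,n=2: s = 17+4 = 21
j=2,n=3: s = 21+6 = 27
j=2,n=4: s = 27+8 = 35
j=2,n=5: s = 35+10 = 45
j=3,n=1: s = 45+3 = 48
j=3,n=2: s = 48+6 = 54
j=3,n=3: s = 54+9 = 63
j=3,n=4: s = 63+12 = 75
j=3,n=5: s = 75+15 = 90
j=4,n=1: s = 90+4 = 94
j=4,n=2: s = 94+8 = 102
j=4,n=3: s = 102+12 = 114
j=4,n=4: s = 114+16 = 130
j=4,n=5: s = 130+20 = 150
j=5,n=1: s = 150+5 = 155
j=5,n=2: s = 155+10 = 165
j=5,n=3: s = 165+15 = 180
j=5,n=4: s = 180+20 = 200
j=5,n=5: s = 200+25 = 225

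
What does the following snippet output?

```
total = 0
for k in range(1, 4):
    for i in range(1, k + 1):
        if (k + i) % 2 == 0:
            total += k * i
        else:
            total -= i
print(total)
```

14

k=1,i=1: even sum, total = 0+1 = 1
k=2,i=1: odd sum, total = 1-1 = 0
k=2,i=2: even sum, total = 0+4 = 4
k=3,i=1: even sum, total = 4+3 = 7
k=3,i=2: odd sum, total = 7-2 = 5
k=3,i=3: even sum, total = 5+9 = 14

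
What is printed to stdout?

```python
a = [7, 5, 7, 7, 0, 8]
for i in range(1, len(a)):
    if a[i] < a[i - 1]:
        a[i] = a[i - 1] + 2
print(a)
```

[7, 9, 11, 13, 15, 17]

i=1: 5<7, a[1] = 7+2 = 9 → [7, 9, 7, 7, 0, 8]
i=2: 7<9, a[2] = 9+2 = 11 → [7, 9, 11, 7, 0, 8]
i=3: 7<11, a[3] = 11+2 = 13 → [7, 9, 11, 13, 0, 8]
i=4: 0<13, a[4] = 13+2 = 15 → [7, 9, 11, 13, 15, 8]
i=5: 8<15, a[5] = 15+2 = 17 → [7, 9, 11, 13, 15, 17]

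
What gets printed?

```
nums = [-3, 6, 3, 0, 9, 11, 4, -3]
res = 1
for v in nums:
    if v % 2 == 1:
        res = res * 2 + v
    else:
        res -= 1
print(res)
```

37

v=-3: odd, res = 1*2+(-3) = -1
v=6: not odd, res = (-1)-1 = -2
v=3: odd, res = (-2)*2+3 = -1
v=0: not odd, res = (-1)-1 = -2
v=9: odd, res = (-2)*2+9 = 5
v=11: odd, res = 5*2+11 = 21
v=4: not odd, res = 21-1 = 20
v=-3: odd, res = 20*2+(-3) = 37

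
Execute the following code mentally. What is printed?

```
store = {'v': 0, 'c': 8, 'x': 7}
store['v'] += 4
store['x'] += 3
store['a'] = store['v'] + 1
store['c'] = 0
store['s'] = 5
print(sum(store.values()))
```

24

store['v'] = 0+4 = 4 → {'v': 4, 'c': 8, 'x': 7}
store['x'] = 7+3 = 10 → {'v': 4, 'c': 8, 'x': 10}
store['a'] = store['v']+1 = 5 → {'v': 4, 'c': 8, 'x': 10, 'a': 5}
store['c'] = 0 → {'v': 4, 'c': 0, 'x': 10, 'a': 5}
store['s'] = 5 → {'v': 4, 'c': 0, 'x': 10, 'a': 5, 's': 5}
sum of values = 24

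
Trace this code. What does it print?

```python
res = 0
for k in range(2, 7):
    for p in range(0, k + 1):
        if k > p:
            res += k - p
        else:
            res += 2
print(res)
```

k=2,p=0: 2>0, res = 0+2 = 2
k=2,p=1: 2>1, res = 2+1 = 3
k=2,p=2: not 2>2, res = 3+2 = 5
k=3,p=0: 3>0, res = 5+3 = 8
k=3,p=1: 3>1, res = 8+2 = 10
k=3,p=2: 3>2, res = 10+1 = 11
k=3,p=3: not 3>3, res = 11+2 = 13
k=4,p=0: 4>0, res = 13+4 = 17
k=4,p=1: 4>1, res = 17+3 = 20
k=4,p=2: 4>2, res = 20+2 = 22
k=4,p=3: 4>3, res = 22+1 = 23
k=4,p=4: not 4>4, res = 23+2 = 25
k=5,p=0: 5>0, res = 25+5 = 30
k=5,p=1: 5>1, res = 30+4 = 34
k=5,p=2: 5>2, res = 34+3 = 37
k=5,p=3: 5>3, res = 37+2 = 39
k=5,p=4: 5>4, res = 39+1 = 40
k=5,p=5: not 5>5, res = 40+2 = 42
k=6,p=0: 6>0, res = 42+6 = 48
k=6,p=1: 6>1, res = 48+5 = 53
k=6,p=2: 6>2, res = 53+4 = 57
k=6,p=3: 6>3, res = 57+3 = 60
k=6,p=4: 6>4, res = 60+2 = 62
k=6,p=5: 6>5, res = 62+1 = 63
k=6,p=6: not 6>6, res = 63+2 = 65

65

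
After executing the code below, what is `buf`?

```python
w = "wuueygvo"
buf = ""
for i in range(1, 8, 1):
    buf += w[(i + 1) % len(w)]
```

'ueygvow'

i=1: add w[2]='u' → 'u'
i=2: add w[3]='e' → 'ue'
i=3: add w[4]='y' → 'uey'
i=4: add w[5]='g' → 'ueyg'
i=5: add w[6]='v' → 'ueygv'
i=6: add w[7]='o' → 'ueygvo'
i=7: add w[0]='w' → 'ueygvow'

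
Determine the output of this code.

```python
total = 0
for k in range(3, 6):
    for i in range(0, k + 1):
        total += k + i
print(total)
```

93

k=3,i=0: total = 0+3 = 3
k=3,i=1: total = 3+4 = 7
k=3,i=2: total = 7+5 = 12
k=3,i=3: total = 12+6 = 18
k=4,i=0: total = 18+4 = 22
k=4,i=1: total = 22+5 = 27
k=4,i=2: total = 27+6 = 33
k=4,i=3: total = 33+7 = 40
k=4,i=4: total = 40+8 = 48
k=5,i=0: total = 48+5 = 53
k=5,i=1: total = 53+6 = 59
k=5,i=2: total = 59+7 = 66
k=5,i=3: total = 66+8 = 74
k=5,i=4: total = 74+9 = 83
k=5,i=5: total = 83+10 = 93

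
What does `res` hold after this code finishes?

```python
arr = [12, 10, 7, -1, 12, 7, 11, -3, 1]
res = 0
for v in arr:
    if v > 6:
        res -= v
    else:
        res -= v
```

-56

v=12: >6, res = 0-12 = -12
v=10: >6, res = (-12)-10 = -22
v=7: >6, res = (-22)-7 = -29
v=-1: not >6, res = (-29)-(-1) = -28
v=12: >6, res = (-28)-12 = -40
v=7: >6, res = (-40)-7 = -47
v=11: >6, res = (-47)-11 = -58
v=-3: not >6, res = (-58)-(-3) = -55
v=1: not >6, res = (-55)-1 = -56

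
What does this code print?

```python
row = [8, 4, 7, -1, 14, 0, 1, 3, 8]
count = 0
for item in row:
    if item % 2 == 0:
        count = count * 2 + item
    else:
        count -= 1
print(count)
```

item=8: even, count = 0*2+8 = 8
item=4: even, count = 8*2+4 = 20
item=7: not even, count = 20-1 = 19
item=-1: not even, count = 19-1 = 18
item=14: even, count = 18*2+14 = 50
item=0: even, count = 50*2+0 = 100
item=1: not even, count = 100-1 = 99
item=3: not even, count = 99-1 = 98
item=8: even, count = 98*2+8 = 204

204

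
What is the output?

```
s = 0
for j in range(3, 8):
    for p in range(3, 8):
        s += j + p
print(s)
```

j=3,p=3: s = 0+6 = 6
j=3,p=4: s = 6+7 = 13
j=3,p=5: s = 13+8 = 21
j=3,p=6: s = 21+9 = 30
j=3,p=7: s = 30+10 = 40
j=4,p=3: s = 40+7 = 47
j=4,p=4: s = 47+8 = 55
j=4,p=5: s = 55+9 = 64
j=4,p=6: s = 64+10 = 74
j=4,p=7: s = 74+11 = 85
j=5,p=3: s = 85+8 = 93
j=5,p=4: s = 93+9 = 102
j=5,p=5: s = 102+10 = 112
j=5,p=6: s = 112+11 = 123
j=5,p=7: s = 123+12 = 135
j=6,p=3: s = 135+9 = 144
j=6,p=4: s = 144+10 = 154
j=6,p=5: s = 154+11 = 165
j=6,p=6: s = 165+12 = 177
j=6,p=7: s = 177+13 = 190
j=7,p=3: s = 190+10 = 200
j=7,p=4: s = 200+11 = 211
j=7,p=5: s = 211+12 = 223
j=7,p=6: s = 223+13 = 236
j=7,p=7: s = 236+14 = 250

250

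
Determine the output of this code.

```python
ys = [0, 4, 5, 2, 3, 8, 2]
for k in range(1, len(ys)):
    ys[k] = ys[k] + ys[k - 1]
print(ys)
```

[0, 4, 9, 11, 14, 22, 24]

k=1: ys[1] = 4+0 = 4 → [0, 4, 5, 2, 3, 8, 2]
k=2: ys[2] = 5+4 = 9 → [0, 4, 9, 2, 3, 8, 2]
k=3: ys[3] = 2+9 = 11 → [0, 4, 9, 11, 3, 8, 2]
k=4: ys[4] = 3+11 = 14 → [0, 4, 9, 11, 14, 8, 2]
k=5: ys[5] = 8+14 = 22 → [0, 4, 9, 11, 14, 22, 2]
k=6: ys[6] = 2+22 = 24 → [0, 4, 9, 11, 14, 22, 24]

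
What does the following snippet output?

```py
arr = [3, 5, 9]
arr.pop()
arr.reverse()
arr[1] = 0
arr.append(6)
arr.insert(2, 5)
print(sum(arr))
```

pop() removes 9 → [3, 5]
reverse → [5, 3]
arr[1] = 0 → [5, 0]
append 6 → [5, 0, 6]
insert 5 at 2 → [5, 0, 5, 6]
sum = 16

16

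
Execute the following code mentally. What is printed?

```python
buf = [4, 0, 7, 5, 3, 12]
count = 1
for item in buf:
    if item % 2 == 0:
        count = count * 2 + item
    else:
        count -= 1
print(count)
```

30

item=4: even, count = 1*2+4 = 6
item=0: even, count = 6*2+0 = 12
item=7: not even, count = 12-1 = 11
item=5: not even, count = 11-1 = 10
item=3: not even, count = 10-1 = 9
item=12: even, count = 9*2+12 = 30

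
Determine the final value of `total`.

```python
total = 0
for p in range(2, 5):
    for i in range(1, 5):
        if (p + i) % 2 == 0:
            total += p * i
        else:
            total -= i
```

34

p=2,i=1: odd sum, total = 0-1 = -1
p=2,i=2: even sum, total = (-1)+4 = 3
p=2,i=3: odd sum, total = 3-3 = 0
p=2,i=4: even sum, total = 0+8 = 8
p=3,i=1: even sum, total = 8+3 = 11
p=3,i=2: odd sum, total = 11-2 = 9
p=3,i=3: even sum, total = 9+9 = 18
p=3,i=4: odd sum, total = 18-4 = 14
p=4,i=1: odd sum, total = 14-1 = 13
p=4,i=2: even sum, total = 13+8 = 21
p=4,i=3: odd sum, total = 21-3 = 18
p=4,i=4: even sum, total = 18+16 = 34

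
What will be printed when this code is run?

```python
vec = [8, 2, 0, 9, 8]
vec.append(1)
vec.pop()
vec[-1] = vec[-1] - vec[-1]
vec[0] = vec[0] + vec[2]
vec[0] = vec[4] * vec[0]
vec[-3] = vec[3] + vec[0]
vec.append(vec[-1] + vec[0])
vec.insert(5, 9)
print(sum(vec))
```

append 1 → [8, 2, 0, 9, 8, 1]
pop() removes 1 → [8, 2, 0, 9, 8]
vec[-1] = vec[-1]-vec[-1] = 8-8 = 0 → [8, 2, 0, 9, 0]
vec[0] = vec[0]+vec[2] = 8+0 = 8 → [8, 2, 0, 9, 0]
vec[0] = vec[4]*vec[0] = 0*8 = 0 → [0, 2, 0, 9, 0]
vec[-3] = vec[3]+vec[0] = 9+0 = 9 → [0, 2, 9, 9, 0]
append vec[-1]+vec[0] = 0+0 = 0 → [0, 2, 9, 9, 0, 0]
insert 9 at 5 → [0, 2, 9, 9, 0, 9, 0]
sum = 29

29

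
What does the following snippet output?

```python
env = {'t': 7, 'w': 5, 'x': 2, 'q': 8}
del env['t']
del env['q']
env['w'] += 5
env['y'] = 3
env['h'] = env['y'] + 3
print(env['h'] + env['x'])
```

del 't' → {'w': 5, 'x': 2, 'q': 8}
del 'q' → {'w': 5, 'x': 2}
env['w'] = 5+5 = 10 → {'w': 10, 'x': 2}
env['y'] = 3 → {'w': 10, 'x': 2, 'y': 3}
env['h'] = env['y']+3 = 6 → {'w': 10, 'x': 2, 'y': 3, 'h': 6}
env['h']+env['x'] = 6+2 = 8

8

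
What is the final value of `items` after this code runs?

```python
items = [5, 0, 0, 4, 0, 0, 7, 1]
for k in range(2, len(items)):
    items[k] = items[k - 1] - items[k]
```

k=2: items[2] = 0-0 = 0 → [5, 0, 0, 4, 0, 0, 7, 1]
k=3: items[3] = 0-4 = -4 → [5, 0, 0, -4, 0, 0, 7, 1]
k=4: items[4] = (-4)-0 = -4 → [5, 0, 0, -4, -4, 0, 7, 1]
k=5: items[5] = (-4)-0 = -4 → [5, 0, 0, -4, -4, -4, 7, 1]
k=6: items[6] = (-4)-7 = -11 → [5, 0, 0, -4, -4, -4, -11, 1]
k=7: items[7] = (-11)-1 = -12 → [5, 0, 0, -4, -4, -4, -11, -12]

[5, 0, 0, -4, -4, -4, -11, -12]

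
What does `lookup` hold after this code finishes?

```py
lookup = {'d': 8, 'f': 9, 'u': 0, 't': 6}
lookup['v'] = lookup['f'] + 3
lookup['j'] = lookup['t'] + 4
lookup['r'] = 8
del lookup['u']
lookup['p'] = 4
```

{'d': 8, 'f': 9, 't': 6, 'v': 12, 'j': 10, 'r': 8, 'p': 4}

lookup['v'] = lookup['f']+3 = 12 → {'d': 8, 'f': 9, 'u': 0, 't': 6, 'v': 12}
lookup['j'] = lookup['t']+4 = 10 → {'d': 8, 'f': 9, 'u': 0, 't': 6, 'v': 12, 'j': 10}
lookup['r'] = 8 → {'d': 8, 'f': 9, 'u': 0, 't': 6, 'v': 12, 'j': 10, 'r': 8}
del 'u' → {'d': 8, 'f': 9, 't': 6, 'v': 12, 'j': 10, 'r': 8}
lookup['p'] = 4 → {'d': 8, 'f': 9, 't': 6, 'v': 12, 'j': 10, 'r': 8, 'p': 4}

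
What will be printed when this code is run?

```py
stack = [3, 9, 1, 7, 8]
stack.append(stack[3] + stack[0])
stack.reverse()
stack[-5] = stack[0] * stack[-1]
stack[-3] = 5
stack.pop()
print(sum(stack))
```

append stack[3]+stack[0] = 7+3 = 10 → [3, 9, 1, 7, 8, 10]
reverse → [10, 8, 7, 1, 9, 3]
stack[-5] = stack[0]*stack[-1] = 10*3 = 30 → [10, 30, 7, 1, 9, 3]
stack[-3] = 5 → [10, 30, 7, 5, 9, 3]
pop() removes 3 → [10, 30, 7, 5, 9]
sum = 61

61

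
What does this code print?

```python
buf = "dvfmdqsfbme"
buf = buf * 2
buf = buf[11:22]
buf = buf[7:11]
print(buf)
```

repeat ×2 → 'dvfmdqsfbmedvfmdqsfbme'
slice [11:22] → 'dvfmdqsfbme'
slice [7:11] → 'fbme'

fbme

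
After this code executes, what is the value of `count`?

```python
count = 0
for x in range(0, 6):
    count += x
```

15

x=0: count = 0+0 = 0
x=1: count = 0+1 = 1
x=2: count = 1+2 = 3
x=3: count = 3+3 = 6
x=4: count = 6+4 = 10
x=5: count = 10+5 = 15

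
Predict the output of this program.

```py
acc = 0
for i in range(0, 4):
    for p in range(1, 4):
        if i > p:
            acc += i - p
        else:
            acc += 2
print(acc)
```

22

i=0,p=1: not 0>1, acc = 0+2 = 2
i=0,p=2: not 0>2, acc = 2+2 = 4
i=0,p=3: not 0>3, acc = 4+2 = 6
i=1,p=1: not 1>1, acc = 6+2 = 8
i=1,p=2: not 1>2, acc = 8+2 = 10
i=1,p=3: not 1>3, acc = 10+2 = 12
i=2,p=1: 2>1, acc = 12+1 = 13
i=2,p=2: not 2>2, acc = 13+2 = 15
i=2,p=3: not 2>3, acc = 15+2 = 17
i=3,p=1: 3>1, acc = 17+2 = 19
i=3,p=2: 3>2, acc = 19+1 = 20
i=3,p=3: not 3>3, acc = 20+2 = 22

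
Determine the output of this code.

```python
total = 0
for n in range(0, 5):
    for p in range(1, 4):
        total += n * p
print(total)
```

n=0,p=1: total = 0+0 = 0
n=0,p=2: total = 0+0 = 0
n=0,p=3: total = 0+0 = 0
n=1,p=1: total = 0+1 = 1
n=1,p=2: total = 1+2 = 3
n=1,p=3: total = 3+3 = 6
n=2,p=1: total = 6+2 = 8
n=2,p=2: total = 8+4 = 12
n=2,p=3: total = 12+6 = 18
n=3,p=1: total = 18+3 = 21
n=3,p=2: total = 21+6 = 27
n=3,p=3: total = 27+9 = 36
n=4,p=1: total = 36+4 = 40
n=4,p=2: total = 40+8 = 48
n=4,p=3: total = 48+12 = 60

60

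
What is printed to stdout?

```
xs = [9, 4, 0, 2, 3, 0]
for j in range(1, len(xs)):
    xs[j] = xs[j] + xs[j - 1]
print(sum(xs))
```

86

j=1: xs[1] = 4+9 = 13 → [9, 13, 0, 2, 3, 0]
j=2: xs[2] = 0+13 = 13 → [9, 13, 13, 2, 3, 0]
j=3: xs[3] = 2+13 = 15 → [9, 13, 13, 15, 3, 0]
j=4: xs[4] = 3+15 = 18 → [9, 13, 13, 15, 18, 0]
j=5: xs[5] = 0+18 = 18 → [9, 13, 13, 15, 18, 18]
sum = 86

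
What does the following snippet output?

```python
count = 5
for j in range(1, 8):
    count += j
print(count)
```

33

j=1: count = 5+1 = 6
j=2: count = 6+2 = 8
j=3: count = 8+3 = 11
j=4: count = 11+4 = 15
j=5: count = 15+5 = 20
j=6: count = 20+6 = 26
j=7: count = 26+7 = 33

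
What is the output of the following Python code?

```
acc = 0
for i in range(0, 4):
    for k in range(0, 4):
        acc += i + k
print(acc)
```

i=0,k=0: acc = 0+0 = 0
i=0,k=1: acc = 0+1 = 1
i=0,k=2: acc = 1+2 = 3
i=0,k=3: acc = 3+3 = 6
i=1,k=0: acc = 6+1 = 7
i=1,k=1: acc = 7+2 = 9
i=1,k=2: acc = 9+3 = 12
i=1,k=3: acc = 12+4 = 16
i=2,k=0: acc = 16+2 = 18
i=2,k=1: acc = 18+3 = 21
i=2,k=2: acc = 21+4 = 25
i=2,k=3: acc = 25+5 = 30
i=3,k=0: acc = 30+3 = 33
i=3,k=1: acc = 33+4 = 37
i=3,k=2: acc = 37+5 = 42
i=3,k=3: acc = 42+6 = 48

48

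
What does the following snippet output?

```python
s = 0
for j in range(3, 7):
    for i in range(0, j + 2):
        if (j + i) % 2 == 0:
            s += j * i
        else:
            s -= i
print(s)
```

j=3,i=0: odd sum, s = 0-0 = 0
j=3,i=1: even sum, s = 0+3 = 3
j=3,i=2: odd sum, s = 3-2 = 1
j=3,i=3: even sum, s = 1+9 = 10
j=3,i=4: odd sum, s = 10-4 = 6
j=4,i=0: even sum, s = 6+0 = 6
j=4,i=1: odd sum, s = 6-1 = 5
j=4,i=2: even sum, s = 5+8 = 13
j=4,i=3: odd sum, s = 13-3 = 10
j=4,i=4: even sum, s = 10+16 = 26
j=4,i=5: odd sum, s = 26-5 = 21
j=5,i=0: odd sum, s = 21-0 = 21
j=5,i=1: even sum, s = 21+5 = 26
j=5,i=2: odd sum, s = 26-2 = 24
j=5,i=3: even sum, s = 24+15 = 39
j=5,i=4: odd sum, s = 39-4 = 35
j=5,i=5: even sum, s = 35+25 = 60
j=5,i=6: odd sum, s = 60-6 = 54
j=6,i=0: even sum, s = 54+0 = 54
j=6,i=1: odd sum, s = 54-1 = 53
j=6,i=2: even sum, s = 53+12 = 65
j=6,i=3: odd sum, s = 65-3 = 62
j=6,i=4: even sum, s = 62+24 = 86
j=6,i=5: odd sum, s = 86-5 = 81
j=6,i=6: even sum, s = 81+36 = 117
j=6,i=7: odd sum, s = 117-7 = 110

110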